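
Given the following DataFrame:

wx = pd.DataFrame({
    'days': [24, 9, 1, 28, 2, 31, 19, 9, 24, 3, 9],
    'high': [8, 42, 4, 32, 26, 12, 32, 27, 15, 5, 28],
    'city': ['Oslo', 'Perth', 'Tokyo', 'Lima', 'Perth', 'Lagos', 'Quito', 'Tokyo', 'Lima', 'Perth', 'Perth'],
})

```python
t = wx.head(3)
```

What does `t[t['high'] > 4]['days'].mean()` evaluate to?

take first 3 rows:
   days  high   city
0    24     8   Oslo
1     9    42  Perth
2     1     4  Tokyo
filter rows where high > 4:
   days  high   city
0    24     8   Oslo
1     9    42  Perth

16.5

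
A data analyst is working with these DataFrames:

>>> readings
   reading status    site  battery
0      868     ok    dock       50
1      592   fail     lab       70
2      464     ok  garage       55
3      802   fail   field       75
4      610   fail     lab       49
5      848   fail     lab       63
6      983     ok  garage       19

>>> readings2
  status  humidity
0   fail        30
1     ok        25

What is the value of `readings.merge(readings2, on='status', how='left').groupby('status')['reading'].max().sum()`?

merge on 'status' (how='left') → 7 rows:
   reading status    site  battery  humidity
0      868     ok    dock       50        25
1      592   fail     lab       70        30
2      464     ok  garage       55        25
3      802   fail   field       75        30
4      610   fail     lab       49        30
5      848   fail     lab       63        30
6      983     ok  garage       19        25
group by status, max of reading:
status
fail    848
ok      983
Name: reading, dtype: int64
sum of the resulting series → 1831

1831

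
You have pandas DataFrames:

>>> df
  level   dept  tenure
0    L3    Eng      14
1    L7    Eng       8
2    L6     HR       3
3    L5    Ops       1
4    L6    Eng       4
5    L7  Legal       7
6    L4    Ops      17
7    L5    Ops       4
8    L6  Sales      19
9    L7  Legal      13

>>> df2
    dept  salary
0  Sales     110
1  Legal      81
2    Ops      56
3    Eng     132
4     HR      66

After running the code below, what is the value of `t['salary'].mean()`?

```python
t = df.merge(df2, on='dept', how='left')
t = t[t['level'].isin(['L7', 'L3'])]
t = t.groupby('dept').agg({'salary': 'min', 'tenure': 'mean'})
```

merge on 'dept' (how='left') → 10 rows:
  level   dept  tenure  salary
0    L3    Eng      14     132
1    L7    Eng       8     132
2    L6     HR       3      66
3    L5    Ops       1      56
4    L6    Eng       4     132
5    L7  Legal       7      81
6    L4    Ops      17      56
7    L5    Ops       4      56
8    L6  Sales      19     110
9    L7  Legal      13      81
filter rows where level in ['L7', 'L3']:
  level   dept  tenure  salary
0    L3    Eng      14     132
1    L7    Eng       8     132
5    L7  Legal       7      81
9    L7  Legal      13      81
group by dept: min(salary), mean(tenure):
       salary  tenure
dept                 
Eng       132    11.0
Legal      81    10.0
Reading off the mean of column 'salary', we get 106.5.

106.5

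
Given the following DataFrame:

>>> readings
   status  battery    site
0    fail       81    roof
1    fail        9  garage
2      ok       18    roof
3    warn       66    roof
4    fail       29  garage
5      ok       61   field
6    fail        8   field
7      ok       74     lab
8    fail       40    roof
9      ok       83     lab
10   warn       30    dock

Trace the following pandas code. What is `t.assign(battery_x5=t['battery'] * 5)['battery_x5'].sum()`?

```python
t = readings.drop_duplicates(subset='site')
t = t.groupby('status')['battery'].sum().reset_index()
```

1275

drop duplicate site (keep=first):
   status  battery    site
0    fail       81    roof
1    fail        9  garage
5      ok       61   field
7      ok       74     lab
10   warn       30    dock
group by status, sum of battery:
status
fail     90
ok      135
warn     30
Name: battery, dtype: int64
reset_index():
  status  battery
0   fail       90
1     ok      135
2   warn       30
add column battery_x5 = t['battery'] * 5:
  status  battery  battery_x5
0   fail       90         450
1     ok      135         675
2   warn       30         150
sum of column 'battery_x5' → 1275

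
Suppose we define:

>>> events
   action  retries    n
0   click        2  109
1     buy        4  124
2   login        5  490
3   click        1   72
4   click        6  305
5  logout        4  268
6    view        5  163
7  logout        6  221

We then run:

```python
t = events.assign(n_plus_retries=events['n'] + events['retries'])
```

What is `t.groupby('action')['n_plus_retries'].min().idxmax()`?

add column n_plus_retries = events['n'] + events['retries']:
   action  retries    n  n_plus_retries
0   click        2  109             111
1     buy        4  124             128
2   login        5  490             495
3   click        1   72              73
4   click        6  305             311
5  logout        4  268             272
6    view        5  163             168
7  logout        6  221             227
group by action, min of n_plus_retries:
action
buy       128
click      73
login     495
logout    227
view      168
Name: n_plus_retries, dtype: int64
Then the label with the largest value: login

login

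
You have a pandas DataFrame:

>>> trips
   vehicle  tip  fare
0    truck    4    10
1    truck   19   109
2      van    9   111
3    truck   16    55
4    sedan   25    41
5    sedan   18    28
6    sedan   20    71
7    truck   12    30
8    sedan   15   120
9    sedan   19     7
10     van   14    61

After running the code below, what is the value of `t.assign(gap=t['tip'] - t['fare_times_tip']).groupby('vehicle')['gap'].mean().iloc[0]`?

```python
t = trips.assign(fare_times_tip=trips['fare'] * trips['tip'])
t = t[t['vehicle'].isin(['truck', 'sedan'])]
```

add column fare_times_tip = trips['fare'] * trips['tip']:
   vehicle  tip  fare  fare_times_tip
0    truck    4    10              40
1    truck   19   109            2071
2      van    9   111             999
3    truck   16    55             880
4    sedan   25    41            1025
5    sedan   18    28             504
6    sedan   20    71            1420
7    truck   12    30             360
8    sedan   15   120            1800
9    sedan   19     7             133
10     van   14    61             854
filter rows where vehicle in ['truck', 'sedan']:
  vehicle  tip  fare  fare_times_tip
0   truck    4    10              40
1   truck   19   109            2071
3   truck   16    55             880
4   sedan   25    41            1025
5   sedan   18    28             504
6   sedan   20    71            1420
7   truck   12    30             360
8   sedan   15   120            1800
9   sedan   19     7             133
add column gap = t['tip'] - t['fare_times_tip']:
  vehicle  tip  fare  fare_times_tip   gap
0   truck    4    10              40   -36
1   truck   19   109            2071 -2052
3   truck   16    55             880  -864
4   sedan   25    41            1025 -1000
5   sedan   18    28             504  -486
6   sedan   20    71            1420 -1400
7   truck   12    30             360  -348
8   sedan   15   120            1800 -1785
9   sedan   19     7             133  -114
group by vehicle, mean of gap:
vehicle
sedan   -957.0
truck   -825.0
Name: gap, dtype: float64
Hence -957.0.

-957.0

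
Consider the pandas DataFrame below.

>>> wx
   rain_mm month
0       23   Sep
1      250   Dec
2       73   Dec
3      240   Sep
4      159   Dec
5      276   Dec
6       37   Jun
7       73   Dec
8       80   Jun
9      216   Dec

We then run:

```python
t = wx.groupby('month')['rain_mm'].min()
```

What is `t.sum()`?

group by month, min of rain_mm:
month
Dec    73
Jun    37
Sep    23
Name: rain_mm, dtype: int64
Then the sum of the resulting series: 133

133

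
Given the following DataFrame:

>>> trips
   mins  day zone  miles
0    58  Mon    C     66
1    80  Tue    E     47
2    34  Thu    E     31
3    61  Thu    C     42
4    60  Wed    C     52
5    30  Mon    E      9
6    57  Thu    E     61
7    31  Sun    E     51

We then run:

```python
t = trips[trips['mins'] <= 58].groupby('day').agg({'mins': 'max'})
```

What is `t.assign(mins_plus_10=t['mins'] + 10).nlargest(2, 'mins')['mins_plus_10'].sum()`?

filter rows where mins <= 58:
   mins  day zone  miles
0    58  Mon    C     66
2    34  Thu    E     31
5    30  Mon    E      9
6    57  Thu    E     61
7    31  Sun    E     51
group by day, max of mins:
     mins
day      
Mon    58
Sun    31
Thu    57
add column mins_plus_10 = t['mins'] + 10:
     mins  mins_plus_10
day                    
Mon    58            68
Sun    31            41
Thu    57            67
take 2 rows with largest mins:
     mins  mins_plus_10
day                    
Mon    58            68
Thu    57            67
sum of column 'mins_plus_10' → 135

135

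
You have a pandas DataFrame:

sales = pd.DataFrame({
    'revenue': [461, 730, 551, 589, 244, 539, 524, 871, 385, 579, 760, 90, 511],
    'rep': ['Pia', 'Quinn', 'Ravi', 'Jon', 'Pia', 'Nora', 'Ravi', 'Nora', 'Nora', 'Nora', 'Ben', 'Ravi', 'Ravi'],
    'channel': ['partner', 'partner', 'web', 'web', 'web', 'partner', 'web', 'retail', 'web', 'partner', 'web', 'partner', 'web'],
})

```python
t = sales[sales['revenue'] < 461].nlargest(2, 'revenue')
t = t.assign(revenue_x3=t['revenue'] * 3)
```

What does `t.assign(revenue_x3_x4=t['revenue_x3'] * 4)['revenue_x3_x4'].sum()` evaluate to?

filter rows where revenue < 461:
    revenue   rep  channel
4       244   Pia      web
8       385  Nora      web
11       90  Ravi  partner
take 2 rows with largest revenue:
   revenue   rep channel
8      385  Nora     web
4      244   Pia     web
add column revenue_x3 = t['revenue'] * 3:
   revenue   rep channel  revenue_x3
8      385  Nora     web        1155
4      244   Pia     web         732
add column revenue_x3_x4 = t['revenue_x3'] * 4:
   revenue   rep channel  revenue_x3  revenue_x3_x4
8      385  Nora     web        1155           4620
4      244   Pia     web         732           2928
sum of column 'revenue_x3_x4' → 7548

7548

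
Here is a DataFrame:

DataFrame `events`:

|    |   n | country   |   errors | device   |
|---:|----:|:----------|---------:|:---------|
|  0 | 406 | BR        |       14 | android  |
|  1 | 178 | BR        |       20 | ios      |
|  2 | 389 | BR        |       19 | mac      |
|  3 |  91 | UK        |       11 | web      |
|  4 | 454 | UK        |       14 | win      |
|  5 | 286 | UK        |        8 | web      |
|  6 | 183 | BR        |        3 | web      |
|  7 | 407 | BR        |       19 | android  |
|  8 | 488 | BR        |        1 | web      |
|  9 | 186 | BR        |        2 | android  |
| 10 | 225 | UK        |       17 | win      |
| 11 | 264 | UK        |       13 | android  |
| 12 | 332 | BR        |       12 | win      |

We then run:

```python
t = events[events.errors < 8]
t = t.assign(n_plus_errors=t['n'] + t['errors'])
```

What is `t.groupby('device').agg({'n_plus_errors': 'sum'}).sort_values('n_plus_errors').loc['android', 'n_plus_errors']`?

filter rows where errors < 8:
     n country  errors   device
6  183      BR       3      web
8  488      BR       1      web
9  186      BR       2  android
add column n_plus_errors = t['n'] + t['errors']:
     n country  errors   device  n_plus_errors
6  183      BR       3      web            186
8  488      BR       1      web            489
9  186      BR       2  android            188
group by device, sum of n_plus_errors:
         n_plus_errors
device                
android            188
web                675
sort by n_plus_errors:
         n_plus_errors
device                
android            188
web                675
Taking the value at row 'android', column 'n_plus_errors' gives 188.

188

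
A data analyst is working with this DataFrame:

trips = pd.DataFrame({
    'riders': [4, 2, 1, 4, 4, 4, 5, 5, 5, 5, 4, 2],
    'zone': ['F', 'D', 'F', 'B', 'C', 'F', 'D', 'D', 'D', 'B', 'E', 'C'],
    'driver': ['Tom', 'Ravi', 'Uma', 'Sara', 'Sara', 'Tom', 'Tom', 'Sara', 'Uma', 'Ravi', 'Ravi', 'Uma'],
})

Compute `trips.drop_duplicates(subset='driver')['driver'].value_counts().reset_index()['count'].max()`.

1

drop duplicate driver (keep=first):
   riders zone driver
0       4    F    Tom
1       2    D   Ravi
2       1    F    Uma
3       4    B   Sara
value_counts of driver:
driver
Tom     1
Ravi    1
Uma     1
Sara    1
Name: count, dtype: int64
reset_index():
  driver  count
0    Tom      1
1   Ravi      1
2    Uma      1
3   Sara      1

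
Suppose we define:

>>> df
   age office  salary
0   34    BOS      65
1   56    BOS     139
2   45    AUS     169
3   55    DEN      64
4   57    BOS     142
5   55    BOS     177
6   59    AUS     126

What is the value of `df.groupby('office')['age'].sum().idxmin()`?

DEN

group by office, sum of age:
office
AUS    104
BOS    202
DEN     55
Name: age, dtype: int64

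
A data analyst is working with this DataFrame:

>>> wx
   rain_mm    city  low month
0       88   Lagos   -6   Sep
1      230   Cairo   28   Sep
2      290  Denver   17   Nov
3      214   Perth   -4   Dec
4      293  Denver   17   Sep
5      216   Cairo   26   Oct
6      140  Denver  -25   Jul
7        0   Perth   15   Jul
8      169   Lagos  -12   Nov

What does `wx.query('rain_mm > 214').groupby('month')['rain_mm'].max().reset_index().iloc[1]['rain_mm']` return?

216

filter rows where rain_mm > 214:
   rain_mm    city  low month
1      230   Cairo   28   Sep
2      290  Denver   17   Nov
4      293  Denver   17   Sep
5      216   Cairo   26   Oct
group by month, max of rain_mm:
month
Nov    290
Oct    216
Sep    293
Name: rain_mm, dtype: int64
reset_index():
  month  rain_mm
0   Nov      290
1   Oct      216
2   Sep      293
Then the value at position 1, column 'rain_mm': 216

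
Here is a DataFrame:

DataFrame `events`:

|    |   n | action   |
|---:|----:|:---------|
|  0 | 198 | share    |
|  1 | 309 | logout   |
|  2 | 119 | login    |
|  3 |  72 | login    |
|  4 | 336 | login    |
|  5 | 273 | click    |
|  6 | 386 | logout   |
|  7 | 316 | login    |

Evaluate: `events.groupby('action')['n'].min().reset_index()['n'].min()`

group by action, min of n:
action
click     273
login      72
logout    309
share     198
Name: n, dtype: int64
reset_index():
   action    n
0   click  273
1   login   72
2  logout  309
3   share  198
So min() = 72.

72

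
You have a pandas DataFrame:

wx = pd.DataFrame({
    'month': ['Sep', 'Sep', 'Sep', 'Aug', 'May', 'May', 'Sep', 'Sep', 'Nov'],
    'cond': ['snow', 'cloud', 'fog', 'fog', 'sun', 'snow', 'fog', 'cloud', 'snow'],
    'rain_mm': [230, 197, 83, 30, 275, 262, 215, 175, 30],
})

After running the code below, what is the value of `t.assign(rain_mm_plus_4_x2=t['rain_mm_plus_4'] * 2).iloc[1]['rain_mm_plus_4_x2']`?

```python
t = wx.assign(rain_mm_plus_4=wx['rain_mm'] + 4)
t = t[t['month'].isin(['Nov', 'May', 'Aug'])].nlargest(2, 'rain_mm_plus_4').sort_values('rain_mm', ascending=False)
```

532

add column rain_mm_plus_4 = wx['rain_mm'] + 4:
  month   cond  rain_mm  rain_mm_plus_4
0   Sep   snow      230             234
1   Sep  cloud      197             201
2   Sep    fog       83              87
3   Aug    fog       30              34
4   May    sun      275             279
5   May   snow      262             266
6   Sep    fog      215             219
7   Sep  cloud      175             179
8   Nov   snow       30              34
filter rows where month in ['Nov', 'May', 'Aug']:
  month  cond  rain_mm  rain_mm_plus_4
3   Aug   fog       30              34
4   May   sun      275             279
5   May  snow      262             266
8   Nov  snow       30              34
take 2 rows with largest rain_mm_plus_4:
  month  cond  rain_mm  rain_mm_plus_4
4   May   sun      275             279
5   May  snow      262             266
sort by rain_mm descending:
  month  cond  rain_mm  rain_mm_plus_4
4   May   sun      275             279
5   May  snow      262             266
add column rain_mm_plus_4_x2 = t['rain_mm_plus_4'] * 2:
  month  cond  rain_mm  rain_mm_plus_4  rain_mm_plus_4_x2
4   May   sun      275             279                558
5   May  snow      262             266                532
Reading off the value at position 1, column 'rain_mm_plus_4_x2', we get 532.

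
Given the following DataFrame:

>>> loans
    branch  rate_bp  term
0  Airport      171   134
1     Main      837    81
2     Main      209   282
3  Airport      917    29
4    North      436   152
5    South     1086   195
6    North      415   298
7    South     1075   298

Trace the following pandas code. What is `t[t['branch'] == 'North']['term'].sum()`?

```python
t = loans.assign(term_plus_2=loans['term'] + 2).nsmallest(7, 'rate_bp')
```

add column term_plus_2 = loans['term'] + 2:
    branch  rate_bp  term  term_plus_2
0  Airport      171   134          136
1     Main      837    81           83
2     Main      209   282          284
3  Airport      917    29           31
4    North      436   152          154
5    South     1086   195          197
6    North      415   298          300
7    South     1075   298          300
take 7 rows with smallest rate_bp:
    branch  rate_bp  term  term_plus_2
0  Airport      171   134          136
2     Main      209   282          284
6    North      415   298          300
4    North      436   152          154
1     Main      837    81           83
3  Airport      917    29           31
7    South     1075   298          300
filter rows where branch == 'North':
  branch  rate_bp  term  term_plus_2
6  North      415   298          300
4  North      436   152          154

450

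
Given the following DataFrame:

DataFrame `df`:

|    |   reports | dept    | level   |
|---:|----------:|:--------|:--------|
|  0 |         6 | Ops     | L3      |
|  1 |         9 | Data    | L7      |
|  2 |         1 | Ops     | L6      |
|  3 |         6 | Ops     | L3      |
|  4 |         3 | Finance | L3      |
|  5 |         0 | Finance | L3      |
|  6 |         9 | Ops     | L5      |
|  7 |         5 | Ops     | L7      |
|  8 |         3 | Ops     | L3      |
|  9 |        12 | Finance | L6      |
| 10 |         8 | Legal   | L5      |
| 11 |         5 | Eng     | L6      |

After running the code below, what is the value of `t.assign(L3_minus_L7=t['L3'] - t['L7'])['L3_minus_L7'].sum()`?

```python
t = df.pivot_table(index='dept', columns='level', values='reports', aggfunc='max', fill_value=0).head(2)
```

pivot: rows=dept, cols=level, max(reports):
level    L3  L5  L6  L7
dept                   
Data      0   0   0   9
Eng       0   0   5   0
Finance   3   0  12   0
Legal     0   8   0   0
Ops       6   9   1   5
take first 2 rows:
level  L3  L5  L6  L7
dept                 
Data    0   0   0   9
Eng     0   0   5   0
add column L3_minus_L7 = t['L3'] - t['L7']:
level  L3  L5  L6  L7  L3_minus_L7
dept                              
Data    0   0   0   9           -9
Eng     0   0   5   0            0
Reading off the sum of column 'L3_minus_L7', we get -9.

-9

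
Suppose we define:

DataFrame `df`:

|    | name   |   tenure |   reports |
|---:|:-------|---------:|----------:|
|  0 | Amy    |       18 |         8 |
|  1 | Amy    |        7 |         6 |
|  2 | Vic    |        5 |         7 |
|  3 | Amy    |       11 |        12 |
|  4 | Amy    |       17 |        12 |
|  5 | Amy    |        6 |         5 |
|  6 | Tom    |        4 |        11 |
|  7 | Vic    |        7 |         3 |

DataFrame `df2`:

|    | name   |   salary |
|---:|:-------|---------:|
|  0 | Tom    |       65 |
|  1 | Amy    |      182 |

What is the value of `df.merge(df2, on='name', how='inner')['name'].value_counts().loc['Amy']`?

5

merge on 'name' (how='inner') → 6 rows:
  name  tenure  reports  salary
0  Amy      18        8     182
1  Amy       7        6     182
2  Amy      11       12     182
3  Amy      17       12     182
4  Amy       6        5     182
5  Tom       4       11      65
value_counts of name:
name
Amy    5
Tom    1
Name: count, dtype: int64
The value at index 'Amy' is 5.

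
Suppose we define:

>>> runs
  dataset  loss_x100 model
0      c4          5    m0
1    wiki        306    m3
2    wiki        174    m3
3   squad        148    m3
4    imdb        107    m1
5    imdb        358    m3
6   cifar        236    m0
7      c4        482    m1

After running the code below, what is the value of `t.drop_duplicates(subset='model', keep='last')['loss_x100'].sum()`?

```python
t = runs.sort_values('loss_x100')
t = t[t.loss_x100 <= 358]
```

701

sort by loss_x100:
  dataset  loss_x100 model
0      c4          5    m0
4    imdb        107    m1
3   squad        148    m3
2    wiki        174    m3
6   cifar        236    m0
1    wiki        306    m3
5    imdb        358    m3
7      c4        482    m1
filter rows where loss_x100 <= 358:
  dataset  loss_x100 model
0      c4          5    m0
4    imdb        107    m1
3   squad        148    m3
2    wiki        174    m3
6   cifar        236    m0
1    wiki        306    m3
5    imdb        358    m3
drop duplicate model (keep=last):
  dataset  loss_x100 model
4    imdb        107    m1
6   cifar        236    m0
5    imdb        358    m3
sum of column 'loss_x100' → 701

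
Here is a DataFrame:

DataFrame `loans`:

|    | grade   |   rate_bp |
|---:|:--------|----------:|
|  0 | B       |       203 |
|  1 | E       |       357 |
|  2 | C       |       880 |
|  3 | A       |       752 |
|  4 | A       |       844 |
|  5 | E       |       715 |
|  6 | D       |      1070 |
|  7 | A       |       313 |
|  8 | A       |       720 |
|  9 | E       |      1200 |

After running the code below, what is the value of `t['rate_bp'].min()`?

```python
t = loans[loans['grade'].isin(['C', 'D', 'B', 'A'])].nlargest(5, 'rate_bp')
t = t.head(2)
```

880

filter rows where grade in ['C', 'D', 'B', 'A']:
  grade  rate_bp
0     B      203
2     C      880
3     A      752
4     A      844
6     D     1070
7     A      313
8     A      720
take 5 rows with largest rate_bp:
  grade  rate_bp
6     D     1070
2     C      880
4     A      844
3     A      752
8     A      720
take first 2 rows:
  grade  rate_bp
6     D     1070
2     C      880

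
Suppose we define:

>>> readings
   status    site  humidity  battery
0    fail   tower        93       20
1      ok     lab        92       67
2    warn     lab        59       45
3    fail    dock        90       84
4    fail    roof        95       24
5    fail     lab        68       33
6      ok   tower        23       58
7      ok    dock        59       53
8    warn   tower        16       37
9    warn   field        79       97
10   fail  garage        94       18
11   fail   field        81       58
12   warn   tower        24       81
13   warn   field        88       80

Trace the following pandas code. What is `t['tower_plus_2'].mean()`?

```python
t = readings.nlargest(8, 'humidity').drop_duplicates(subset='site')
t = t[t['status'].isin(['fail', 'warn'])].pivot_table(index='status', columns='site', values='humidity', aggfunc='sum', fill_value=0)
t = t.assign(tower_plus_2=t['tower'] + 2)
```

48.5

take 8 rows with largest humidity:
   status    site  humidity  battery
4    fail    roof        95       24
10   fail  garage        94       18
0    fail   tower        93       20
1      ok     lab        92       67
3    fail    dock        90       84
13   warn   field        88       80
11   fail   field        81       58
9    warn   field        79       97
drop duplicate site (keep=first):
   status    site  humidity  battery
4    fail    roof        95       24
10   fail  garage        94       18
0    fail   tower        93       20
1      ok     lab        92       67
3    fail    dock        90       84
13   warn   field        88       80
filter rows where status in ['fail', 'warn']:
   status    site  humidity  battery
4    fail    roof        95       24
10   fail  garage        94       18
0    fail   tower        93       20
3    fail    dock        90       84
13   warn   field        88       80
pivot: rows=status, cols=site, sum(humidity):
site    dock  field  garage  roof  tower
status                                  
fail      90      0      94    95     93
warn       0     88       0     0      0
add column tower_plus_2 = t['tower'] + 2:
site    dock  field  garage  roof  tower  tower_plus_2
status                                                
fail      90      0      94    95     93            95
warn       0     88       0     0      0             2
Hence 48.5.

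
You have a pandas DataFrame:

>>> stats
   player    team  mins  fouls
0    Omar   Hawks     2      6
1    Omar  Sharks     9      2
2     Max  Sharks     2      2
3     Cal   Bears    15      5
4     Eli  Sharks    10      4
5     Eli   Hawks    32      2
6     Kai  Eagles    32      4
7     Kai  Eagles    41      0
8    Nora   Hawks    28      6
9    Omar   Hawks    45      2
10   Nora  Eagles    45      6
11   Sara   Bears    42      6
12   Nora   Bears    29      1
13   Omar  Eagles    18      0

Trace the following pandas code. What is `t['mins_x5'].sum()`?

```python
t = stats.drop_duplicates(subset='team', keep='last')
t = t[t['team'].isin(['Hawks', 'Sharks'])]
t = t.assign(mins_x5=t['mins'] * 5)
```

drop duplicate team (keep=last):
   player    team  mins  fouls
4     Eli  Sharks    10      4
9    Omar   Hawks    45      2
12   Nora   Bears    29      1
13   Omar  Eagles    18      0
filter rows where team in ['Hawks', 'Sharks']:
  player    team  mins  fouls
4    Eli  Sharks    10      4
9   Omar   Hawks    45      2
add column mins_x5 = t['mins'] * 5:
  player    team  mins  fouls  mins_x5
4    Eli  Sharks    10      4       50
9   Omar   Hawks    45      2      225
Then the sum of column 'mins_x5': 275

275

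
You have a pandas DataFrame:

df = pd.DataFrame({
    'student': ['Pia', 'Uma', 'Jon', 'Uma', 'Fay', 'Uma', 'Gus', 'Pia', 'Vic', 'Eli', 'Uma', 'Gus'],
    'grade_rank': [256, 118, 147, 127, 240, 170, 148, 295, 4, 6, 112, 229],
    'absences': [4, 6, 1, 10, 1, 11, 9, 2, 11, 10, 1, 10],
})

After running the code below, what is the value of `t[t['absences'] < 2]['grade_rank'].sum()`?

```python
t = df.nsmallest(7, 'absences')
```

499

take 7 rows with smallest absences:
   student  grade_rank  absences
2      Jon         147         1
4      Fay         240         1
10     Uma         112         1
7      Pia         295         2
0      Pia         256         4
1      Uma         118         6
6      Gus         148         9
filter rows where absences < 2:
   student  grade_rank  absences
2      Jon         147         1
4      Fay         240         1
10     Uma         112         1
Then the sum of column 'grade_rank': 499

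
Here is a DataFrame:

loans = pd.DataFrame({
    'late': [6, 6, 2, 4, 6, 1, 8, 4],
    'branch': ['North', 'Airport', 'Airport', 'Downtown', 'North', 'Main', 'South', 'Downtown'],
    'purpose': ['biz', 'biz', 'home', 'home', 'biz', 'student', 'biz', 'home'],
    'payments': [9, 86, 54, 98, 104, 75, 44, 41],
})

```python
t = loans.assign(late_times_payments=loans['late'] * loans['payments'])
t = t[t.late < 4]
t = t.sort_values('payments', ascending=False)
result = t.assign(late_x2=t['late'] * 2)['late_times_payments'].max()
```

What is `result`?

add column late_times_payments = loans['late'] * loans['payments']:
   late    branch  purpose  payments  late_times_payments
0     6     North      biz         9                   54
1     6   Airport      biz        86                  516
2     2   Airport     home        54                  108
3     4  Downtown     home        98                  392
4     6     North      biz       104                  624
5     1      Main  student        75                   75
6     8     South      biz        44                  352
7     4  Downtown     home        41                  164
filter rows where late < 4:
   late   branch  purpose  payments  late_times_payments
2     2  Airport     home        54                  108
5     1     Main  student        75                   75
sort by payments descending:
   late   branch  purpose  payments  late_times_payments
5     1     Main  student        75                   75
2     2  Airport     home        54                  108
add column late_x2 = t['late'] * 2:
   late   branch  purpose  payments  late_times_payments  late_x2
5     1     Main  student        75                   75        2
2     2  Airport     home        54                  108        4
The max of column 'late_times_payments' is 108.

108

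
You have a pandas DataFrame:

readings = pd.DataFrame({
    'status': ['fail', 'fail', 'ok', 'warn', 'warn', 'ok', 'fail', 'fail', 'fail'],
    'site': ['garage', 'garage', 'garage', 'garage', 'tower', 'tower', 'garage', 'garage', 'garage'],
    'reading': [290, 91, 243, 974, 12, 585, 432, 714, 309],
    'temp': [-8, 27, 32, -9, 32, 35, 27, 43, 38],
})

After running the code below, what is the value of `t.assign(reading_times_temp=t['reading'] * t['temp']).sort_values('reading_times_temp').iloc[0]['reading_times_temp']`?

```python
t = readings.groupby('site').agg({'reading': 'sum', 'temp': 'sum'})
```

39999

group by site: sum(reading), sum(temp):
        reading  temp
site                 
garage     3053   150
tower       597    67
add column reading_times_temp = t['reading'] * t['temp']:
        reading  temp  reading_times_temp
site                                     
garage     3053   150              457950
tower       597    67               39999
sort by reading_times_temp:
        reading  temp  reading_times_temp
site                                     
tower       597    67               39999
garage     3053   150              457950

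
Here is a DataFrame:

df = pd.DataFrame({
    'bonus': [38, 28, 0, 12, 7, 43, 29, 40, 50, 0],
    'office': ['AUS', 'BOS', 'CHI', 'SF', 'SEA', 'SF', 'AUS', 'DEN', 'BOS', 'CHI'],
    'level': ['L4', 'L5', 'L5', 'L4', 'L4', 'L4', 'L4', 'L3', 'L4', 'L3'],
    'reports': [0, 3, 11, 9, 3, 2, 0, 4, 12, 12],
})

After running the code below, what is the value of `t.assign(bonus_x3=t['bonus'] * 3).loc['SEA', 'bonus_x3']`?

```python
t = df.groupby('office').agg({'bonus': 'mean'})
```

21.0

group by office, mean of bonus:
        bonus
office       
AUS      33.5
BOS      39.0
CHI       0.0
DEN      40.0
SEA       7.0
SF       27.5
add column bonus_x3 = t['bonus'] * 3:
        bonus  bonus_x3
office                 
AUS      33.5     100.5
BOS      39.0     117.0
CHI       0.0       0.0
DEN      40.0     120.0
SEA       7.0      21.0
SF       27.5      82.5
Taking the value at row 'SEA', column 'bonus_x3' gives 21.0.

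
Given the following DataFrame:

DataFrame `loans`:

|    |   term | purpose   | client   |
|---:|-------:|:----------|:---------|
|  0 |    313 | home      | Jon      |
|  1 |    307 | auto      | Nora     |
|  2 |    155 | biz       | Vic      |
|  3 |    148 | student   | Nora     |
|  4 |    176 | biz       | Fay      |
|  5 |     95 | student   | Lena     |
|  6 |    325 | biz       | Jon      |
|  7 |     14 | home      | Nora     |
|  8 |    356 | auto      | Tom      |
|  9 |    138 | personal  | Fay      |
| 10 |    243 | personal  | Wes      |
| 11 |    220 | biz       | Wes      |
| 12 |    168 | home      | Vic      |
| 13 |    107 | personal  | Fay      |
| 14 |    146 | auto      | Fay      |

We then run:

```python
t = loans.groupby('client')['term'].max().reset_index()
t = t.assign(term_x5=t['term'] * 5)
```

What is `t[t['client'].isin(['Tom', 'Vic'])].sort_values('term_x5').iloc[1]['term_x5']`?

group by client, max of term:
client
Fay     176
Jon     325
Lena     95
Nora    307
Tom     356
Vic     168
Wes     243
Name: term, dtype: int64
reset_index():
  client  term
0    Fay   176
1    Jon   325
2   Lena    95
3   Nora   307
4    Tom   356
5    Vic   168
6    Wes   243
add column term_x5 = t['term'] * 5:
  client  term  term_x5
0    Fay   176      880
1    Jon   325     1625
2   Lena    95      475
3   Nora   307     1535
4    Tom   356     1780
5    Vic   168      840
6    Wes   243     1215
filter rows where client in ['Tom', 'Vic']:
  client  term  term_x5
4    Tom   356     1780
5    Vic   168      840
sort by term_x5:
  client  term  term_x5
5    Vic   168      840
4    Tom   356     1780
value at position 1, column 'term_x5' → 1780

1780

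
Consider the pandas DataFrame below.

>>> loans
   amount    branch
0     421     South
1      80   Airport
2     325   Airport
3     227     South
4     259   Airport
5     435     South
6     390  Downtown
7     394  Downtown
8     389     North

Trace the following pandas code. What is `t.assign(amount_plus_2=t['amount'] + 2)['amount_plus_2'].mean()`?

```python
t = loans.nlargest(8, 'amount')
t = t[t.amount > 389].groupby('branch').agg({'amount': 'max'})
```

take 8 rows with largest amount:
   amount    branch
5     435     South
0     421     South
7     394  Downtown
6     390  Downtown
8     389     North
2     325   Airport
4     259   Airport
3     227     South
filter rows where amount > 389:
   amount    branch
5     435     South
0     421     South
7     394  Downtown
6     390  Downtown
group by branch, max of amount:
          amount
branch          
Downtown     394
South        435
add column amount_plus_2 = t['amount'] + 2:
          amount  amount_plus_2
branch                         
Downtown     394            396
South        435            437
Reading off the mean of column 'amount_plus_2', we get 416.5.

416.5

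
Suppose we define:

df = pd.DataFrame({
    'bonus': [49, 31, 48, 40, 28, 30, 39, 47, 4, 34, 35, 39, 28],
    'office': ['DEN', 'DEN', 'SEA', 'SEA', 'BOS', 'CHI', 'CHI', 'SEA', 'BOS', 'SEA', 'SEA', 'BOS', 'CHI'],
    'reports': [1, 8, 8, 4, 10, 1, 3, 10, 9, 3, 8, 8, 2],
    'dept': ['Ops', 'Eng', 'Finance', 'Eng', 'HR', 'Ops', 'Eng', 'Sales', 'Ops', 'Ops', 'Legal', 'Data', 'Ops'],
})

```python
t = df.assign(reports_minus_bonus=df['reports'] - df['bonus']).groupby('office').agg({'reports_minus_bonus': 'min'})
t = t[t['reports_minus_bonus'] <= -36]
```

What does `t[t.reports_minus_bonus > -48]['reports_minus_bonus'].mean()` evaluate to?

-38.0

add column reports_minus_bonus = df['reports'] - df['bonus']:
    bonus office  reports     dept  reports_minus_bonus
0      49    DEN        1      Ops                  -48
1      31    DEN        8      Eng                  -23
2      48    SEA        8  Finance                  -40
3      40    SEA        4      Eng                  -36
4      28    BOS       10       HR                  -18
5      30    CHI        1      Ops                  -29
6      39    CHI        3      Eng                  -36
7      47    SEA       10    Sales                  -37
8       4    BOS        9      Ops                    5
9      34    SEA        3      Ops                  -31
10     35    SEA        8    Legal                  -27
11     39    BOS        8     Data                  -31
12     28    CHI        2      Ops                  -26
group by office, min of reports_minus_bonus:
        reports_minus_bonus
office                     
BOS                     -31
CHI                     -36
DEN                     -48
SEA                     -40
filter rows where reports_minus_bonus <= -36:
        reports_minus_bonus
office                     
CHI                     -36
DEN                     -48
SEA                     -40
filter rows where reports_minus_bonus > -48:
        reports_minus_bonus
office                     
CHI                     -36
SEA                     -40
Reading off the mean of column 'reports_minus_bonus', we get -38.0.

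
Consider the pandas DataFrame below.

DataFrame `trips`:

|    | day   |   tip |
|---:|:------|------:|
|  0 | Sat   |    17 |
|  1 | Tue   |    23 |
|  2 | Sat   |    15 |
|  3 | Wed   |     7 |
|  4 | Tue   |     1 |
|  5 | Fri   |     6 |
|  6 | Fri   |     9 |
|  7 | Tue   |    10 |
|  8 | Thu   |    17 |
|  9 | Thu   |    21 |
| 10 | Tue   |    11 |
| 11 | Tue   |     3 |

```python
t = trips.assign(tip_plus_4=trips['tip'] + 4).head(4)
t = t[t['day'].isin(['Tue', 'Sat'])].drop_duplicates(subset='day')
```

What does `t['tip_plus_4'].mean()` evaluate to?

add column tip_plus_4 = trips['tip'] + 4:
    day  tip  tip_plus_4
0   Sat   17          21
1   Tue   23          27
2   Sat   15          19
3   Wed    7          11
4   Tue    1           5
5   Fri    6          10
6   Fri    9          13
7   Tue   10          14
8   Thu   17          21
9   Thu   21          25
10  Tue   11          15
11  Tue    3           7
take first 4 rows:
   day  tip  tip_plus_4
0  Sat   17          21
1  Tue   23          27
2  Sat   15          19
3  Wed    7          11
filter rows where day in ['Tue', 'Sat']:
   day  tip  tip_plus_4
0  Sat   17          21
1  Tue   23          27
2  Sat   15          19
drop duplicate day (keep=first):
   day  tip  tip_plus_4
0  Sat   17          21
1  Tue   23          27
The mean of column 'tip_plus_4' is 24.0.

24.0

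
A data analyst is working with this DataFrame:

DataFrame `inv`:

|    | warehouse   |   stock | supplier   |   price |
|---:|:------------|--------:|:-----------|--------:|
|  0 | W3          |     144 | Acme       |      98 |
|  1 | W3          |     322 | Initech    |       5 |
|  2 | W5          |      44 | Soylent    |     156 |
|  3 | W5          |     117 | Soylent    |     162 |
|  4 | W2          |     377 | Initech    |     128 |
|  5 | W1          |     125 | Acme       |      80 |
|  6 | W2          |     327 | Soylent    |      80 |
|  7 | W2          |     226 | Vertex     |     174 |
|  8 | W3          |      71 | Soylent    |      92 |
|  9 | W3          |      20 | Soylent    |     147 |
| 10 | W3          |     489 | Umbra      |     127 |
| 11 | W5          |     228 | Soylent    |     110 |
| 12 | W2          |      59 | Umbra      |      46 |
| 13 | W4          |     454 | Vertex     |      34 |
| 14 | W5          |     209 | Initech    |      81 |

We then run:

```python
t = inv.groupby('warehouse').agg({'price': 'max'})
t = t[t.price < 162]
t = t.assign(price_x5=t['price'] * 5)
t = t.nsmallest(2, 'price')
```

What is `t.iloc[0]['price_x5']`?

170

group by warehouse, max of price:
           price
warehouse       
W1            80
W2           174
W3           147
W4            34
W5           162
filter rows where price < 162:
           price
warehouse       
W1            80
W3           147
W4            34
add column price_x5 = t['price'] * 5:
           price  price_x5
warehouse                 
W1            80       400
W3           147       735
W4            34       170
take 2 rows with smallest price:
           price  price_x5
warehouse                 
W4            34       170
W1            80       400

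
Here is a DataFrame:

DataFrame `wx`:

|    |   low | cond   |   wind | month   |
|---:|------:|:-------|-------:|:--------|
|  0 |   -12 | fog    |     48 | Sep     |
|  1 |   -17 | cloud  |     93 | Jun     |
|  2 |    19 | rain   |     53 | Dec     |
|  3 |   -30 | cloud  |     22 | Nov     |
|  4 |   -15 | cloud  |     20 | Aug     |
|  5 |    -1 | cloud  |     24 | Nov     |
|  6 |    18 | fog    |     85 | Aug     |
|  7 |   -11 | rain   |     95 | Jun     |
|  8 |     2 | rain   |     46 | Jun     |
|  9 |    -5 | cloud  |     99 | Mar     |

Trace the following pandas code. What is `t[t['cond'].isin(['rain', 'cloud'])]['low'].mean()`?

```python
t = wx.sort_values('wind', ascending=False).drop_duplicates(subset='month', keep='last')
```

sort by wind descending:
   low   cond  wind month
9   -5  cloud    99   Mar
7  -11   rain    95   Jun
1  -17  cloud    93   Jun
6   18    fog    85   Aug
2   19   rain    53   Dec
0  -12    fog    48   Sep
8    2   rain    46   Jun
5   -1  cloud    24   Nov
3  -30  cloud    22   Nov
4  -15  cloud    20   Aug
drop duplicate month (keep=last):
   low   cond  wind month
9   -5  cloud    99   Mar
2   19   rain    53   Dec
0  -12    fog    48   Sep
8    2   rain    46   Jun
3  -30  cloud    22   Nov
4  -15  cloud    20   Aug
filter rows where cond in ['rain', 'cloud']:
   low   cond  wind month
9   -5  cloud    99   Mar
2   19   rain    53   Dec
8    2   rain    46   Jun
3  -30  cloud    22   Nov
4  -15  cloud    20   Aug

-5.8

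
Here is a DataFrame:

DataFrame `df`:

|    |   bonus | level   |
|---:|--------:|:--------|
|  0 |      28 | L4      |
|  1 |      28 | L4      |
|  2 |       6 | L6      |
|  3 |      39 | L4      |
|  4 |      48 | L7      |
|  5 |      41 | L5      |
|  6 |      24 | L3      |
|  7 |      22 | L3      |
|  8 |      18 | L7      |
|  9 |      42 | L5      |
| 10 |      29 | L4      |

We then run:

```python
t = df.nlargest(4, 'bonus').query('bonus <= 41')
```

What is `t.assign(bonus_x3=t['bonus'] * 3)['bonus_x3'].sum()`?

take 4 rows with largest bonus:
   bonus level
4     48    L7
9     42    L5
5     41    L5
3     39    L4
filter rows where bonus <= 41:
   bonus level
5     41    L5
3     39    L4
add column bonus_x3 = t['bonus'] * 3:
   bonus level  bonus_x3
5     41    L5       123
3     39    L4       117
sum of column 'bonus_x3' → 240

240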